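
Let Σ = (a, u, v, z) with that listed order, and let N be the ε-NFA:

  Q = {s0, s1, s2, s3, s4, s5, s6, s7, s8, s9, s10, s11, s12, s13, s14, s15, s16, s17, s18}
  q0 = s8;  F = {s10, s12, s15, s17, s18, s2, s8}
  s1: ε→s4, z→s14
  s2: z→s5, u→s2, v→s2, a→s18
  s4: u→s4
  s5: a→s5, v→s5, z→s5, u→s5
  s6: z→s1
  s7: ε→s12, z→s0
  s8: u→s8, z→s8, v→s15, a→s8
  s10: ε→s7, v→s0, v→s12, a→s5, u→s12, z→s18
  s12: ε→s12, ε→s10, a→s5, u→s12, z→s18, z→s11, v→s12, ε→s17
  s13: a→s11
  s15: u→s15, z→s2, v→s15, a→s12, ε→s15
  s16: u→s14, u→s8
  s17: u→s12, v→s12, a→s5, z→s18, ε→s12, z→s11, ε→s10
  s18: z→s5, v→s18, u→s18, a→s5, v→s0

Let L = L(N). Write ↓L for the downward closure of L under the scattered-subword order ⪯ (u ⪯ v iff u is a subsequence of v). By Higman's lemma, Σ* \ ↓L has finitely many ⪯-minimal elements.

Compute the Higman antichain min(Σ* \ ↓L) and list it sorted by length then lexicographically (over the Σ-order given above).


A = [vaa, vzz].

|Q|=19, |F|=7, |δ|=52 (9 ε).
min D↑ (6 st, q0=0, F={4}): 0:a→0,u→0,v→1,z→0 1:a→2,u→1,v→1,z→3 2:a→4,u→2,v→2,z→5 3:a→5,u→3,v→3,z→4 4:a→4,u→4,v→4,z→4 5:a→4,u→5,v→5,z→4 [Hopcroft].
'vaa': N↓-sim [11, 10, 8, 1] end={s5} ∉↓L; 3/3 deletions ∈↓L.
'vzz': |S_i|=[11, 10, 5, 1] end={s5} — reject; 3/3 single-dels accept.
2 minimals (antichain).


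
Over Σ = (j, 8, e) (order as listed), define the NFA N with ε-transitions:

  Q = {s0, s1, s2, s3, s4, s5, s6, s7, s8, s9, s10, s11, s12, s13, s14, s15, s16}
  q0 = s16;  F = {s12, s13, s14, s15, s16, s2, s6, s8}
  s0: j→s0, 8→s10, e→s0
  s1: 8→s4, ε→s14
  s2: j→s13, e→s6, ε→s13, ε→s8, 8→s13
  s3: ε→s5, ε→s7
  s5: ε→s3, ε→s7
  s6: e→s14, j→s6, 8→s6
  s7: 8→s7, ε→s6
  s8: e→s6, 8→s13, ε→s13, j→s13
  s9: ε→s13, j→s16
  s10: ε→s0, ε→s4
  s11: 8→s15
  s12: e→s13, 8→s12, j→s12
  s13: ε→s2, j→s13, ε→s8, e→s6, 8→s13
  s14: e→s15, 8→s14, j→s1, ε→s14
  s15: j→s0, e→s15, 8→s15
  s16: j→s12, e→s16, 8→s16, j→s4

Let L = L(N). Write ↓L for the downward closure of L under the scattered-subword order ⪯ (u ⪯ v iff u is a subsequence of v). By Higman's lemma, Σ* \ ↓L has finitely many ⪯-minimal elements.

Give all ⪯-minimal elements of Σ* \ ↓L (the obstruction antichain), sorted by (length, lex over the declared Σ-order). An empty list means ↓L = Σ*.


|Q|=17, |F|=8, |δ|=47 (15 ε).
min D↑ (7 st, q0=0, F={6}): 0:j→1,8→0,e→0 1:j→1,8→1,e→2 2:j→2,8→2,e→3 3:j→3,8→3,e→4 4:j→4,8→4,e→5 5:j→6,8→5,e→5 6:j→6,8→6,e→6.
'jeeeej': |S_i|=[12, 11, 10, 7, 6, 4, 3] end={s0,s10,s4} ∉↓L; 6/6 deletions ∈↓L.
1 words, ⪯-incomp.

min(Σ*\↓L) = [jeeeej].


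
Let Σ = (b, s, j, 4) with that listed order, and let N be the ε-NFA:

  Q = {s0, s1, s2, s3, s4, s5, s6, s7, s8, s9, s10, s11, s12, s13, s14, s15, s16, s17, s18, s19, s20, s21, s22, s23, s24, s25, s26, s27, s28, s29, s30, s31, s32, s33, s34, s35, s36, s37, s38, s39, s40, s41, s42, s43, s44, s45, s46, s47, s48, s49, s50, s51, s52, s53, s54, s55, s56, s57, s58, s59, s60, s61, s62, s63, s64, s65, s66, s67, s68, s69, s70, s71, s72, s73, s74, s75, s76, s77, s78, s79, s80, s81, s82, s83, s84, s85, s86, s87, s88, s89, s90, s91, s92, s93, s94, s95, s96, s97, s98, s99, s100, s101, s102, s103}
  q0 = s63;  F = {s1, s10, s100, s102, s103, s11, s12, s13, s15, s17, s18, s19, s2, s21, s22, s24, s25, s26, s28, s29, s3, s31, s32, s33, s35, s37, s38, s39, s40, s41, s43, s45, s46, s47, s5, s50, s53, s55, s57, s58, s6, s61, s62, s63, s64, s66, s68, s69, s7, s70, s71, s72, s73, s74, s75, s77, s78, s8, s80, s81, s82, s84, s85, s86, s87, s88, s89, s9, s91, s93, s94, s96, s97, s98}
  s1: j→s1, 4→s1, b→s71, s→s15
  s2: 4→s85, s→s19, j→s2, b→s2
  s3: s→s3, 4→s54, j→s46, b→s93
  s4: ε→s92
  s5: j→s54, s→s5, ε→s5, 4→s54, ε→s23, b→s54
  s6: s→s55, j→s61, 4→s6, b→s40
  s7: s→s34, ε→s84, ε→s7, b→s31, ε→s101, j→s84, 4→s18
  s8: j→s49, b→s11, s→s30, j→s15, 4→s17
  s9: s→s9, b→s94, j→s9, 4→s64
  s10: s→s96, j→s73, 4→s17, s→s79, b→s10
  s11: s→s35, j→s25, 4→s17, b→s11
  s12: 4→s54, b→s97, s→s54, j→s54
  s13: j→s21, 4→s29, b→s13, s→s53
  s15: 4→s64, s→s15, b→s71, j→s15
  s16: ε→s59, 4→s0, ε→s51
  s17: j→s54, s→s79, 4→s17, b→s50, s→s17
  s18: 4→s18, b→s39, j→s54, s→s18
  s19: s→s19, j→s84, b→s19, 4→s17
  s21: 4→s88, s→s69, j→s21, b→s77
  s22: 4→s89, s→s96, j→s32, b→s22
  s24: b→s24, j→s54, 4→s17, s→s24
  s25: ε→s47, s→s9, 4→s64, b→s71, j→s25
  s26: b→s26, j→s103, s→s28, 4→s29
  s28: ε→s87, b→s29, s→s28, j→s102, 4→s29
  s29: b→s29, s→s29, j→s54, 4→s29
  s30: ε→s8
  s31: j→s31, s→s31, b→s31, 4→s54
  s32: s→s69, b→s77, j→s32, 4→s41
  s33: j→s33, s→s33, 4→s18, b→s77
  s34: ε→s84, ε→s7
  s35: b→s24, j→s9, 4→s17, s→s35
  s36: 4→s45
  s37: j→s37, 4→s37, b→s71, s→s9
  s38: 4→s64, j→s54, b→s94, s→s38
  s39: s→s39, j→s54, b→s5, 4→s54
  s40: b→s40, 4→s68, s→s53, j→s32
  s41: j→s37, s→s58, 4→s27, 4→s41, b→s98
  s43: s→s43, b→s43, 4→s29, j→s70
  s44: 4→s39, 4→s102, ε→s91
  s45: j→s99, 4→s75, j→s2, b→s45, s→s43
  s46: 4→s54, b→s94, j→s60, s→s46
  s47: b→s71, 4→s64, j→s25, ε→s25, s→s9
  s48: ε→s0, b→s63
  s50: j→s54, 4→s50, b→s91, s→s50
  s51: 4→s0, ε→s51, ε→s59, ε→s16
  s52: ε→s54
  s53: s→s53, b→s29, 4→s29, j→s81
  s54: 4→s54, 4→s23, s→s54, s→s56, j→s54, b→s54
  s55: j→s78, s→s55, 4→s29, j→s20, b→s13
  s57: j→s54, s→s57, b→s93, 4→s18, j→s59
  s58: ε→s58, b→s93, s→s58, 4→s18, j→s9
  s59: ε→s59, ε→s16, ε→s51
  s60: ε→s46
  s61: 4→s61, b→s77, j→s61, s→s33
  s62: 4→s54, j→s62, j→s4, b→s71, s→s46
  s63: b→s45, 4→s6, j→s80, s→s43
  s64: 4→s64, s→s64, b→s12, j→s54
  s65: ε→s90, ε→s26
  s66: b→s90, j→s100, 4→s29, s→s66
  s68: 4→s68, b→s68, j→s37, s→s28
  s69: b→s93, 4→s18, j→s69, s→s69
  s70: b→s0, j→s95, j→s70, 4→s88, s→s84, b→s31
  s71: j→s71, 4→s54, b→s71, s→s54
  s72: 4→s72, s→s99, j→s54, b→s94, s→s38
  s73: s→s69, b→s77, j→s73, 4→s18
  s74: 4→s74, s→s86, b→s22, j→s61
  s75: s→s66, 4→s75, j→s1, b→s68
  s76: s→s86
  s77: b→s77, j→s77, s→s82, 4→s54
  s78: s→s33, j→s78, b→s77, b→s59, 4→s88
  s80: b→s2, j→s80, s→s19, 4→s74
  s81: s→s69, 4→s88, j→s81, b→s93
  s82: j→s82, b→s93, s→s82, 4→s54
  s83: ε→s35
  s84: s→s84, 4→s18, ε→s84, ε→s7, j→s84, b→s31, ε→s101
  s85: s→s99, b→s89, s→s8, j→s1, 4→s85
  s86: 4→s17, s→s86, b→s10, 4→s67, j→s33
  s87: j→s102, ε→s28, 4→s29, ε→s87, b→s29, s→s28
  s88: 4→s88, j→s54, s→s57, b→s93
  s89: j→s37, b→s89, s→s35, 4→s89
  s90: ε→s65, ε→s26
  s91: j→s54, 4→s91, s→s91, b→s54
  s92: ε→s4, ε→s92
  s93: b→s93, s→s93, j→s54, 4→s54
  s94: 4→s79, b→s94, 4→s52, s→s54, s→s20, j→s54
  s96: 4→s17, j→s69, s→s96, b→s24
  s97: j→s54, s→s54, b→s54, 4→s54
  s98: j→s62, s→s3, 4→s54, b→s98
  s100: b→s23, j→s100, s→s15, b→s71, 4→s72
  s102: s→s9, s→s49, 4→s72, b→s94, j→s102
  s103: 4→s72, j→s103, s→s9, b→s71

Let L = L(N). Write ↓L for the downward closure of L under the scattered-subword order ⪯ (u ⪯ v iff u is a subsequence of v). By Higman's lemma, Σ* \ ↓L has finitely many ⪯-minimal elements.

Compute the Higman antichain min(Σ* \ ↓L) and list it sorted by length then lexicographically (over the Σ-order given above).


A = [s4j, sjb4, 4jb4, b4jbs, 4bsbj, js4bbb].

|Q|=104, |F|=74, |δ|=364 (37 ε).
min D↑ (72 st, q0=0, F={21}): 0:b→1,s→2,j→3,4→4 1:b→1,s→2,j→5,4→6 2:b→2,s→2,j→7,4→8 3:b→5,s→9,j→3,4→10 4:b→11,s→12,j→13,4→4 5:b→5,s→9,j→5,4→14 6:b→15,s→16,j→17,4→6 7:b→18,s→19,j→7,4→20 8:b→8,s→8,j→21,4→8 9:b→9,s→9,j→19,4→22 10:b→23,s→24,j→13,4→10 11:b→11,s→25,j→26,4→15 12:b→27,s→12,j→28,4→8 13:b→29,s→30,j→13,4→13 14:b→31,s→32,j→17,4→14 15:b→15,s→33,j→34,4→15 16:b→35,s→16,j→36,4→8 17:b→37,s→38,j→17,4→17 18:b→18,s→18,j→18,4→21 19:b→18,s→19,j→19,4→39 20:b→40,s→41,j→21,4→20 21:b→21,s→21,j→21,4→21 22:b→42,s→22,j→21,4→22 23:b→23,s→43,j→26,4→31 24:b→44,s→24,j→30,4→22 25:b→8,s→25,j→45,4→8 26:b→29,s→46,j→26,4→47 27:b→27,s→25,j→48,4→8 28:b→29,s→30,j→28,4→20 29:b→29,s→49,j→29,4→21 30:b→29,s→30,j→30,4→39 31:b→31,s→50,j→34,4→31 32:b→51,s→32,j→38,4→22 33:b→8,s→33,j→52,4→8 34:b→37,s→53,j→34,4→34 35:b→35,s→33,j→54,4→8 36:b→37,s→38,j→36,4→55 37:b→37,s→21,j→37,4→21 38:b→37,s→38,j→38,4→56 39:b→57,s→39,j→21,4→39 40:b→40,s→40,j→21,4→21 41:b→40,s→41,j→21,4→39 42:b→58,s→42,j→21,4→42 43:b→59,s→43,j→46,4→22 44:b→44,s→43,j→60,4→22 45:b→40,s→46,j→45,4→20 46:b→40,s→46,j→46,4→39 47:b→61,s→62,j→34,4→47 48:b→29,s→46,j→48,4→20 49:b→40,s→49,j→49,4→21 50:b→59,s→50,j→53,4→22 51:b→51,s→50,j→63,4→22 52:b→64,s→53,j→52,4→55 53:b→64,s→53,j→53,4→56 54:b→37,s→53,j→54,4→55 55:b→64,s→65,j→21,4→55 56:b→66,s→56,j→21,4→56 57:b→67,s→57,j→21,4→21 58:b→21,s→58,j→21,4→58 59:b→59,s→59,j→21,4→22 60:b→29,s→46,j→60,4→39 61:b→61,s→68,j→69,4→21 62:b→40,s→62,j→53,4→39 63:b→37,s→53,j→63,4→56 64:b→64,s→21,j→21,4→21 65:b→64,s→65,j→21,4→56 66:b→70,s→21,j→21,4→21 67:b→21,s→67,j→21,4→21 68:b→40,s→68,j→71,4→21 69:b→37,s→71,j→69,4→21 70:b→21,s→21,j→21,4→21 71:b→64,s→71,j→71,4→21 (ε-aug+det+¬).
's4j': run [97, 75, 28, 7] end={s0,s16,s23,s51,s54,s56,s59} — reject; 3/3 single-dels accept.
'sjb4': |S_i|=[97, 75, 49, 20, 6] end={s0,s23,s52,s54,s56,s79} — reject; 4/4 deletions ∈↓L.
'4jb4': run [97, 84, 54, 26, 6] end={s0,s23,s52,s54,s56,s79} rej; 4/4 del acc.
'b4jbs': N↓-sim [97, 87, 63, 33, 10, 4] end={s20,s23,s54,s56} — reject; 5/5 del acc.
'4bsbj': N↓-sim [97, 84, 68, 43, 17, 3] end={s23,s54,s56} — reject; 5/5 del acc.
'js4bbb': N↓-sim [97, 80, 54, 16, 9, 6, 3] end={s23,s54,s56} ∉↓L; 6/6 del acc.
6 obstructions.


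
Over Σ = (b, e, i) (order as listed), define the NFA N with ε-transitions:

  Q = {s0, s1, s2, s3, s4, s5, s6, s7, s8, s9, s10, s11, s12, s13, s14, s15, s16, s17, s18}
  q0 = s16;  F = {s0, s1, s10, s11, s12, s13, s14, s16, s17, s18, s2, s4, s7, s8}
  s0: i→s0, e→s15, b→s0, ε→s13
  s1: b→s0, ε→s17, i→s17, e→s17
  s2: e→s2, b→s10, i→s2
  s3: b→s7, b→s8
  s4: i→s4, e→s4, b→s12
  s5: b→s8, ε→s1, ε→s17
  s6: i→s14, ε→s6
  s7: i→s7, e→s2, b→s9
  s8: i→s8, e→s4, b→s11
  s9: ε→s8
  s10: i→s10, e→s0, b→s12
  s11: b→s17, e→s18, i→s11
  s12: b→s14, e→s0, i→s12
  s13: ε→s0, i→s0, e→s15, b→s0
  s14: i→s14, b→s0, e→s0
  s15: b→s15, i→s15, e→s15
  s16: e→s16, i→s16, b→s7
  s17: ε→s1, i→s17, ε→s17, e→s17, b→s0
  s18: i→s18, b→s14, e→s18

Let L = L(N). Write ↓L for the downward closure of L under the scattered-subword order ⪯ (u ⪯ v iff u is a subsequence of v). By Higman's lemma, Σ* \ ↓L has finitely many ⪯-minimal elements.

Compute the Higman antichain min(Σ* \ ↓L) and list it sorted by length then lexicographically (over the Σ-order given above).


A = [bebee, bbbbbe].

|Q|=19, |F|=14, |δ|=58 (9 ε).
min D↑ (13 st, q0=0, F={12}): 0:b→1,e→0,i→0 1:b→2,e→3,i→1 2:b→4,e→5,i→2 3:b→6,e→3,i→3 4:b→7,e→8,i→4 5:b→9,e→5,i→5 6:b→9,e→10,i→6 7:b→10,e→7,i→7 8:b→11,e→8,i→8 9:b→11,e→10,i→9 10:b→10,e→12,i→10 11:b→10,e→10,i→11 12:b→12,e→12,i→12.
'bebee': run [16, 15, 11, 6, 3, 1] end={s15} ∉↓L; 5/5 del acc.
'bbbbbe': N↓-sim [16, 15, 13, 9, 6, 3, 1] end={s15} ∉↓L; 6/6 deletions ∈↓L.
2 minimals (antichain).


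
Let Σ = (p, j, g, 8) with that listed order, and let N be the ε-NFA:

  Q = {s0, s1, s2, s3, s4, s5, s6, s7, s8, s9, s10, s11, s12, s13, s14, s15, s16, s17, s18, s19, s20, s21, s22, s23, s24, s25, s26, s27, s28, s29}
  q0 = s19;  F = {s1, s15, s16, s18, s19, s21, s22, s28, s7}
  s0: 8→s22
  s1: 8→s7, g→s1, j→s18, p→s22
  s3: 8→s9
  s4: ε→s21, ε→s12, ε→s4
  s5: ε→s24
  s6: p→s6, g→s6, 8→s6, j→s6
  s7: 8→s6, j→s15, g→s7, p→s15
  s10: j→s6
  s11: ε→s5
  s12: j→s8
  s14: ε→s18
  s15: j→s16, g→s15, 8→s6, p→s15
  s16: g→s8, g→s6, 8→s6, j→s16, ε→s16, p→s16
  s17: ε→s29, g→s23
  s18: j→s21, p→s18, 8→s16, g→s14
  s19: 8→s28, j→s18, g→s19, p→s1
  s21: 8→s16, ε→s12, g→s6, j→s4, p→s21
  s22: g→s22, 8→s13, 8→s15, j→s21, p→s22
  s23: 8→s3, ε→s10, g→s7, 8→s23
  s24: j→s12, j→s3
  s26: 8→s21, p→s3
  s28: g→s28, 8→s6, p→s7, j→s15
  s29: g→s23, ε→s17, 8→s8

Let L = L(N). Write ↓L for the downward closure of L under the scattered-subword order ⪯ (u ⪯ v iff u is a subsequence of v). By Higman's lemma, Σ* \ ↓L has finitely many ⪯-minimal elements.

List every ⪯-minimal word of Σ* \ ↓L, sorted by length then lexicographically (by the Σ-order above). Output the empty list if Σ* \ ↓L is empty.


|Q|=30, |F|=9, |δ|=67 (11 ε).
min D↑ (10 st, q0=0, F={9}): 0:p→1,j→2,g→0,8→3 1:p→4,j→2,g→1,8→5 2:p→2,j→6,g→2,8→7 3:p→5,j→8,g→3,8→9 4:p→4,j→6,g→4,8→8 5:p→8,j→8,g→5,8→9 6:p→6,j→6,g→9,8→7 7:p→7,j→7,g→9,8→9 8:p→8,j→7,g→8,8→9 9:p→9,j→9,g→9,8→9.
'88': N↓-sim [15, 7, 1] end={s6} rej; 2/2 single-dels accept.
'jjg': run [15, 9, 6, 2] end={s6,s8} rej; 3/3 deletions ∈↓L.
'j8g': N↓-sim [15, 9, 3, 2] end={s6,s8} rej; 3/3 del acc.
'ppjg': run [15, 13, 11, 6, 2] end={s6,s8} — reject; 4/4 single-dels accept.
4 words, ⪯-incomp.

Antichain: [88, jjg, j8g, ppjg].


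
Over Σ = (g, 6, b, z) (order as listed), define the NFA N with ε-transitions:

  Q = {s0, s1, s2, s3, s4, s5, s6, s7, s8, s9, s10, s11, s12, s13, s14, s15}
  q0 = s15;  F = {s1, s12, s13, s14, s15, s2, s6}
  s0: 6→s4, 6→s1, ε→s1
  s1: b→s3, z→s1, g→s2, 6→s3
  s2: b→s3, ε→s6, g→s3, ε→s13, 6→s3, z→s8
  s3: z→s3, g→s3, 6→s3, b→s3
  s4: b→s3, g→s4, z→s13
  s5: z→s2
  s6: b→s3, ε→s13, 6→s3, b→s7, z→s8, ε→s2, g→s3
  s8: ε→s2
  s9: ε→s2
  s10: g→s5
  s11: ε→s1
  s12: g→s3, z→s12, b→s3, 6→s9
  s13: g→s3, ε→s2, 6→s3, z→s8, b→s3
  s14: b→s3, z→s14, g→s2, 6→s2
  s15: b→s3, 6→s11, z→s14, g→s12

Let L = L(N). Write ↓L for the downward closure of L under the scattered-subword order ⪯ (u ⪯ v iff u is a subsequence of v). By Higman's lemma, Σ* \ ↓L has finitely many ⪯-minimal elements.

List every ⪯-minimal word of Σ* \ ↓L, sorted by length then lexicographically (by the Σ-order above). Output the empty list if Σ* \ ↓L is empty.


|Q|=16, |F|=7, |δ|=49 (9 ε).
min D↑ (6 st, q0=0, F={3}): 0:g→1,6→2,b→3,z→4 1:g→3,6→5,b→3,z→1 2:g→5,6→3,b→3,z→2 3:g→3,6→3,b→3,z→3 4:g→5,6→5,b→3,z→4 5:g→3,6→3,b→3,z→5.
'b': |S_i|=[12, 2] end={s3,s7} ∉↓L; 1/1 deletions ∈↓L.
'gg': run [12, 8, 1] end={s3} ∉↓L; 2/2 deletions ∈↓L.
'66': |S_i|=[12, 9, 1] end={s3} — reject; 2/2 single-dels accept.
'zg6': run [12, 10, 6, 1] end={s3} rej; 3/3 del acc.
'z6g': run [12, 10, 7, 1] end={s3} ∉↓L; 3/3 single-dels accept.
5 minimals (antichain).

Antichain: [b, gg, 66, zg6, z6g].


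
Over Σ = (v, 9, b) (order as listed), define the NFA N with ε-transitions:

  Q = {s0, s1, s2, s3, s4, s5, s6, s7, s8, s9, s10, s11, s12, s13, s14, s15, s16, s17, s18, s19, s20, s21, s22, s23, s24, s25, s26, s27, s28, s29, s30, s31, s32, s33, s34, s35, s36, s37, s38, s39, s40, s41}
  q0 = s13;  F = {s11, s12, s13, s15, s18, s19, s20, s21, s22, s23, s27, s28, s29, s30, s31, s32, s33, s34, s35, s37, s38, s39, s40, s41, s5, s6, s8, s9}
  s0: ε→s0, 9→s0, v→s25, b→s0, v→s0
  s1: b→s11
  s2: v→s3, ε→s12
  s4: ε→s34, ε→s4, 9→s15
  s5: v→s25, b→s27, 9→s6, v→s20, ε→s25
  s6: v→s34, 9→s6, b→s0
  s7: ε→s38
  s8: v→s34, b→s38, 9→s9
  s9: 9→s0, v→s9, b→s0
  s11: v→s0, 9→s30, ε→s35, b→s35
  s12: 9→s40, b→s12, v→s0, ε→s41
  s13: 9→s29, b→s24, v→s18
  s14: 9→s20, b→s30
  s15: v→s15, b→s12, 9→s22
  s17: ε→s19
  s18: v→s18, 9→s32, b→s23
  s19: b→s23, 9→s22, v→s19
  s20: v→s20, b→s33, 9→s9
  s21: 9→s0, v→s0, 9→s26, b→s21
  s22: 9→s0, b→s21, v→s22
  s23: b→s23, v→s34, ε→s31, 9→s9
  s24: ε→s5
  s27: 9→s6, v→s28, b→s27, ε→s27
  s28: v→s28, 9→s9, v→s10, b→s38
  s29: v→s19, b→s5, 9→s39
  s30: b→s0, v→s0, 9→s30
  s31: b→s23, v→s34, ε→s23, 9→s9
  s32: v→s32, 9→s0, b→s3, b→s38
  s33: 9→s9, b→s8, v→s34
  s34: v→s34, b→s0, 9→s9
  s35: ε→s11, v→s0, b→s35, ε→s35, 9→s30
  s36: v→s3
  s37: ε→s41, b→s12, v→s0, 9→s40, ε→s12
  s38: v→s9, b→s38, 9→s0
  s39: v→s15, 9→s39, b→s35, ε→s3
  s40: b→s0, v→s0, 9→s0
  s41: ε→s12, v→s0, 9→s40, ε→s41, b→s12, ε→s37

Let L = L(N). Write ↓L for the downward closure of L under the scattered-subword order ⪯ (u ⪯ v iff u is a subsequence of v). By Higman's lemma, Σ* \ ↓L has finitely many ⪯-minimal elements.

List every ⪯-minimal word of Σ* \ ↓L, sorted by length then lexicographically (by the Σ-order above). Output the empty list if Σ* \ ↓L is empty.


Antichain: [v99, b9b, vbvb, 99bv, bbvb9, bvbbb9].

|Q|=42, |F|=28, |δ|=119 (21 ε).
min D↑ (25 st, q0=0, F={11}): 0:v→1,9→2,b→3 1:v→1,9→4,b→5 2:v→6,9→7,b→3 3:v→8,9→9,b→10 4:v→4,9→11,b→12 5:v→13,9→14,b→5 6:v→6,9→15,b→5 7:v→16,9→7,b→17 8:v→8,9→14,b→18 9:v→13,9→9,b→11 10:v→19,9→9,b→10 11:v→11,9→11,b→11 12:v→14,9→11,b→12 13:v→13,9→14,b→11 14:v→14,9→11,b→11 15:v→15,9→11,b→20 16:v→16,9→15,b→21 17:v→11,9→22,b→17 18:v→13,9→14,b→23 19:v→19,9→14,b→12 20:v→11,9→11,b→20 21:v→11,9→24,b→21 22:v→11,9→22,b→11 23:v→13,9→14,b→12 24:v→11,9→11,b→11 (ε-aug+det+¬).
'v99': |S_i|=[34, 24, 10, 3] end={s0,s25,s26} — reject; 3/3 del acc.
'b9b': |S_i|=[34, 26, 8, 2] end={s0,s25} rej; 3/3 single-dels accept.
'vbvb': |S_i|=[34, 24, 16, 4, 2] end={s0,s25} rej; 4/4 deletions ∈↓L.
'99bv': |S_i|=[34, 31, 18, 11, 2] end={s0,s25} — reject; 4/4 single-dels accept.
'bbvb9': run [34, 26, 22, 7, 4, 2] end={s0,s25} ∉↓L; 5/5 del acc.
'bvbbb9': |S_i|=[34, 26, 10, 7, 6, 4, 2] end={s0,s25} — reject; 6/6 deletions ∈↓L.
6 obstructions.


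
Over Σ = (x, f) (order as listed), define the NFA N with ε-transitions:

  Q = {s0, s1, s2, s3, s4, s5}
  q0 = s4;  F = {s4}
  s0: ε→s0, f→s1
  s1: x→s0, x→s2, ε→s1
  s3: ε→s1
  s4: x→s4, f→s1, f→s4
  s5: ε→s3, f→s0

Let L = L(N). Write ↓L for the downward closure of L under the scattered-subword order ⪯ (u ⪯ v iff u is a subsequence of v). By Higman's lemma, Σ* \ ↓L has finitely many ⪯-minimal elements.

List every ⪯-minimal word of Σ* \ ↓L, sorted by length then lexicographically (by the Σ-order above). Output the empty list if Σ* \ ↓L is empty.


min(Σ*\↓L) = [].

|Q|=6, |F|=1, |δ|=11 (4 ε).
min D↑ (1 st, q0=0, F={}): 0:x→0,f→0 [Hopcroft].
L(D↑) = ∅ ⇒ ↓L = Σ*.


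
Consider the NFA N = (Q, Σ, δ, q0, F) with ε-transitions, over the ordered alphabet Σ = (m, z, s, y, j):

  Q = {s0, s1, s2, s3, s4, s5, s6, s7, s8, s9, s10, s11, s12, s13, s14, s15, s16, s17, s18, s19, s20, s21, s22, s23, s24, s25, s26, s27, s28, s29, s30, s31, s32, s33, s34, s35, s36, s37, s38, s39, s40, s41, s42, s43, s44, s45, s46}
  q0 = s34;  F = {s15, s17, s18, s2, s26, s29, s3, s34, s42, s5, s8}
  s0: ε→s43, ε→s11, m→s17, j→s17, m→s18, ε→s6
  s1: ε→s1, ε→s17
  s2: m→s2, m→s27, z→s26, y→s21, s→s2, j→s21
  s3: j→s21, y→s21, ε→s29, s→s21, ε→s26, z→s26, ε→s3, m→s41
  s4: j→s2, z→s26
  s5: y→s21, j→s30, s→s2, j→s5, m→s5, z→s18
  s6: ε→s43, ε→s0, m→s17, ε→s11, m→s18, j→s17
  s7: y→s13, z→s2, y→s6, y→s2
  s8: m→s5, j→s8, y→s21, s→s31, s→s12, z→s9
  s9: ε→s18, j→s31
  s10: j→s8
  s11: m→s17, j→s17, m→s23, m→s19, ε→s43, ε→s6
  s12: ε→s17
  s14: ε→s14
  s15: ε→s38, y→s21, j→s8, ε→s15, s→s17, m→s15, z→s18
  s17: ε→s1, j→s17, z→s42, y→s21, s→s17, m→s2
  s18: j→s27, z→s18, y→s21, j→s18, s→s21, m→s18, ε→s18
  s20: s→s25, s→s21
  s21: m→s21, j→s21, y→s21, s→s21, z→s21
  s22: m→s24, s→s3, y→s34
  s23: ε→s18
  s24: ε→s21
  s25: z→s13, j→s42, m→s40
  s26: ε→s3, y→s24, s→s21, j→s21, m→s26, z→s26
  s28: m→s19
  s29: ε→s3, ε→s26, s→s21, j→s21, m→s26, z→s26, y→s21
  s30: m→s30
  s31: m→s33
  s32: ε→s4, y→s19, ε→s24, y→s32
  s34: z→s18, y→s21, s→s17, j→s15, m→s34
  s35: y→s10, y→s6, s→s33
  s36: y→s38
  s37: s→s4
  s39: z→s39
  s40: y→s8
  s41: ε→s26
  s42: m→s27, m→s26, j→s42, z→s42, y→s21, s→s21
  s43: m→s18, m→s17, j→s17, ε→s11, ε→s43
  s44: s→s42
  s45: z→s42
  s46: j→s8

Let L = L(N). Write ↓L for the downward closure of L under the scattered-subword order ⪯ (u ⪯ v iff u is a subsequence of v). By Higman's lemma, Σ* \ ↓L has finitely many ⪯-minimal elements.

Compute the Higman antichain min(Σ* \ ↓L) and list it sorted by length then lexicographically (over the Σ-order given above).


|Q|=47, |F|=11, |δ|=139 (30 ε).
min D↑ (10 st, q0=0, F={3}): 0:m→0,z→1,s→2,y→3,j→4 1:m→1,z→1,s→3,y→3,j→1 2:m→5,z→6,s→2,y→3,j→2 3:m→3,z→3,s→3,y→3,j→3 4:m→4,z→1,s→2,y→3,j→7 5:m→5,z→8,s→5,y→3,j→3 6:m→8,z→6,s→3,y→3,j→6 7:m→9,z→1,s→2,y→3,j→7 8:m→8,z→8,s→3,y→3,j→3 9:m→9,z→1,s→5,y→3,j→9 (ε-aug+det+¬).
'y': run [22, 2] end={s21,s24} — reject; 1/1 deletions ∈↓L.
'zs': run [22, 12, 1] end={s21} — reject; 2/2 single-dels accept.
'smj': run [22, 14, 9, 1] end={s21} — reject; 3/3 del acc.
'jjmsj': |S_i|=[22, 21, 19, 12, 8, 1] end={s21} rej; 5/5 single-dels accept.
4 minimals (antichain).

min(Σ*\↓L) = [y, zs, smj, jjmsj].


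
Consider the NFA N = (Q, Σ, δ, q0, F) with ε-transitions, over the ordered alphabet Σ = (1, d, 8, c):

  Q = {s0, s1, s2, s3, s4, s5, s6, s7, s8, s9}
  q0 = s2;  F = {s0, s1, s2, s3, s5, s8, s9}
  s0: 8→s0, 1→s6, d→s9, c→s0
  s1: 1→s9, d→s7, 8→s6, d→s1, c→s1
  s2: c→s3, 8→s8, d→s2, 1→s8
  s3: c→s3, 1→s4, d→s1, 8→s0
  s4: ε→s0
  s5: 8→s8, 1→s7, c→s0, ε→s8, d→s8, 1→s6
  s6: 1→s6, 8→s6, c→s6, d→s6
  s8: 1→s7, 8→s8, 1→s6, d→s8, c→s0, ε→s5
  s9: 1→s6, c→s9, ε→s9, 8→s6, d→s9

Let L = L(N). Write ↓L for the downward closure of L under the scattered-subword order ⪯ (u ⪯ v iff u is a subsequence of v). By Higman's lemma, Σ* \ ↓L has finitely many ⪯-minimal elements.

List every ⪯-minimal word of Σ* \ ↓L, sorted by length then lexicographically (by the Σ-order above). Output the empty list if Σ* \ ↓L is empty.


Antichain: [11, 81, cd8].

|Q|=10, |F|=7, |δ|=39 (4 ε).
min D↑ (7 st, q0=0, F={3}): 0:1→1,d→0,8→1,c→2 1:1→3,d→1,8→1,c→4 2:1→4,d→5,8→4,c→2 3:1→3,d→3,8→3,c→3 4:1→3,d→6,8→4,c→4 5:1→6,d→5,8→3,c→5 6:1→3,d→6,8→3,c→6.
'11': |S_i|=[10, 7, 2] end={s6,s7} rej; 2/2 single-dels accept.
'81': |S_i|=[10, 6, 2] end={s6,s7} ∉↓L; 2/2 del acc.
'cd8': run [10, 7, 4, 1] end={s6} ∉↓L; 3/3 single-dels accept.
3 minimals (antichain).


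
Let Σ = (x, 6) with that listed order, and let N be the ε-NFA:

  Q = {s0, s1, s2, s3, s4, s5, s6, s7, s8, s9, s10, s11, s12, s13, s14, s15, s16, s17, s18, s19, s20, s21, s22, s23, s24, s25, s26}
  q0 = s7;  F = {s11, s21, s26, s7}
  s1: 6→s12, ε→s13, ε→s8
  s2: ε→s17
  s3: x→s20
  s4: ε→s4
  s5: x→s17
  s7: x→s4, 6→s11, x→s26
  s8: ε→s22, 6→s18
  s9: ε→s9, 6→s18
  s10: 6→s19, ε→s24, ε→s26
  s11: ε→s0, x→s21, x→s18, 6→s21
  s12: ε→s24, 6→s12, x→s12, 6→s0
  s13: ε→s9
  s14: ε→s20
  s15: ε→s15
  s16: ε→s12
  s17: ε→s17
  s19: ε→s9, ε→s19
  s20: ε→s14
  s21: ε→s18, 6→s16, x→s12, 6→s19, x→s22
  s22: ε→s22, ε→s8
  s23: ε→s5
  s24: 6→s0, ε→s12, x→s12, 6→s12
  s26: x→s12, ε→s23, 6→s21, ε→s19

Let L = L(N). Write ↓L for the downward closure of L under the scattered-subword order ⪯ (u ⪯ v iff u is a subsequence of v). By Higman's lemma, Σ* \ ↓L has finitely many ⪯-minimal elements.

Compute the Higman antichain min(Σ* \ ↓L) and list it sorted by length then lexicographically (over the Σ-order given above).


A = [xx, x66, 6x6, 66x, 666].

|Q|=27, |F|=4, |δ|=49 (25 ε).
min D↑ (5 st, q0=0, F={3}): 0:x→1,6→2 1:x→3,6→4 2:x→4,6→4 3:x→3,6→3 4:x→3,6→3.
'xx': |S_i|=[17, 15, 7] end={s0,s12,s17,s18,s22,s24,s8} rej; 2/2 del acc.
'x66': run [17, 15, 10, 7] end={s0,s12,s16,s18,s19,s24,s9} rej; 3/3 single-dels accept.
'6x6': run [17, 11, 10, 7] end={s0,s12,s16,s18,s19,s24,s9} — reject; 3/3 del acc.
'66x': |S_i|=[17, 11, 10, 6] end={s0,s12,s18,s22,s24,s8} ∉↓L; 3/3 single-dels accept.
'666': |S_i|=[17, 11, 10, 7] end={s0,s12,s16,s18,s19,s24,s9} — reject; 3/3 deletions ∈↓L.
5 minimals (antichain).


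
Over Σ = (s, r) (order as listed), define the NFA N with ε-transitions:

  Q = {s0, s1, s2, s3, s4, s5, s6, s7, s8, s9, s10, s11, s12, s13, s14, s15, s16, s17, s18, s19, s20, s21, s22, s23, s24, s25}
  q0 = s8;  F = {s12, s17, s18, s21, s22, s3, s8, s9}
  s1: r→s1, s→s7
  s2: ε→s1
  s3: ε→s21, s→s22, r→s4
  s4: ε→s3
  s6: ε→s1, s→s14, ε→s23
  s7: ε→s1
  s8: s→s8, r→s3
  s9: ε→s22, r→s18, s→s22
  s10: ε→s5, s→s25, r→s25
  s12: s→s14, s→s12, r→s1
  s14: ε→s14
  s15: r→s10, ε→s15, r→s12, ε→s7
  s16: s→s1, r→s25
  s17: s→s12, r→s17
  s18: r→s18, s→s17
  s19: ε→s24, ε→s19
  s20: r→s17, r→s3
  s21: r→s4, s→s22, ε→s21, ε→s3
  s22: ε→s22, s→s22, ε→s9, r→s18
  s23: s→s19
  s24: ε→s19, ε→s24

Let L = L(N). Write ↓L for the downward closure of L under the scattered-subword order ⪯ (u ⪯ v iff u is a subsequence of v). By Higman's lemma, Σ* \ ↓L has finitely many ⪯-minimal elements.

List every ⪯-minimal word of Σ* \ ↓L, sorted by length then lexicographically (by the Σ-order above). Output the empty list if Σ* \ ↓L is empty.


Antichain: [rsrssr].

|Q|=26, |F|=8, |δ|=48 (19 ε).
min D↑ (7 st, q0=0, F={6}): 0:s→0,r→1 1:s→2,r→1 2:s→2,r→3 3:s→4,r→3 4:s→5,r→4 5:s→5,r→6 6:s→6,r→6 (ε-aug+det+¬).
'rsrssr': run [12, 11, 8, 6, 5, 4, 2] end={s1,s7} — reject; 6/6 del acc.
1 words, ⪯-incomp.


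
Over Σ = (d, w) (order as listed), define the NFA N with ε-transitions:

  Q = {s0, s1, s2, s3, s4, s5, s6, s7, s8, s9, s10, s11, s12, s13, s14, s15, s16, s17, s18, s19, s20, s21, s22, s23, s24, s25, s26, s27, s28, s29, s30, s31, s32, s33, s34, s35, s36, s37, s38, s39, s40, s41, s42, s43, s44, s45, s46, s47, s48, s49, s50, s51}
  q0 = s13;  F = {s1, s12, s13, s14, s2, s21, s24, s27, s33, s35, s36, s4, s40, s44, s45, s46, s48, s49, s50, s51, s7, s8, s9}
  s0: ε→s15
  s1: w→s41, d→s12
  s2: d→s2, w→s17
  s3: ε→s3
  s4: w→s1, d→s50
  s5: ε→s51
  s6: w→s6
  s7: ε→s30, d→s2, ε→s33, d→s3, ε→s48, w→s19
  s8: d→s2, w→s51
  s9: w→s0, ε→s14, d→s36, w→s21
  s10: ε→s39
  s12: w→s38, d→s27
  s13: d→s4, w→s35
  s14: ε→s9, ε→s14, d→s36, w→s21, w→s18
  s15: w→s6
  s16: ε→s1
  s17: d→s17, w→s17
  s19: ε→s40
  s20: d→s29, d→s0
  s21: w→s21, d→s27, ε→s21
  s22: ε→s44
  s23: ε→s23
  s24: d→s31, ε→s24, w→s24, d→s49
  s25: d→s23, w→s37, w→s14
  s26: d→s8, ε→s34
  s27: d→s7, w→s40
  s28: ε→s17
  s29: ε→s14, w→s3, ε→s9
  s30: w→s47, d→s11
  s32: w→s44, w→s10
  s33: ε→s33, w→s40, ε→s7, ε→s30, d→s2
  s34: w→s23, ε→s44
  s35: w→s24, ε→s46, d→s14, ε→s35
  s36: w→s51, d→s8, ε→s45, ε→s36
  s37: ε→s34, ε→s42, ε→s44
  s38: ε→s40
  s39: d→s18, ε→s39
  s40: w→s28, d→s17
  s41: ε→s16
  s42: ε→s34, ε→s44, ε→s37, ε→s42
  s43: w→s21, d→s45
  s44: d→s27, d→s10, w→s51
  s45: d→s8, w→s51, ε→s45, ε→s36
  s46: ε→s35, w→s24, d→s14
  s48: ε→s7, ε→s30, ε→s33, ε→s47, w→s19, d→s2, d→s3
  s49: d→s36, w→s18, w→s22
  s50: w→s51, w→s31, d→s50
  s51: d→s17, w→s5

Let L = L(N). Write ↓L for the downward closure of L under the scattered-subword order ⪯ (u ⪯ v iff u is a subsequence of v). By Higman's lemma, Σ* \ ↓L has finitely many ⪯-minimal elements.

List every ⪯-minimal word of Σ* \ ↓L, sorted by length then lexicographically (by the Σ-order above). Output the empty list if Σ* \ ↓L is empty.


A = [ddwd, dwdww, wddddw, wwdwwd].

|Q|=52, |F|=23, |δ|=118 (45 ε).
min D↑ (19 st, q0=0, F={12}): 0:d→1,w→2 1:d→3,w→4 2:d→5,w→6 3:d→3,w→7 4:d→8,w→4 5:d→9,w→10 6:d→11,w→6 7:d→12,w→7 8:d→13,w→14 9:d→15,w→7 10:d→13,w→10 11:d→9,w→16 12:d→12,w→12 13:d→17,w→14 14:d→12,w→12 15:d→18,w→7 16:d→13,w→7 17:d→18,w→14 18:d→18,w→12 (ε-aug+det+¬).
'ddwd': N↓-sim [42, 38, 25, 9, 1] end={s17} ∉↓L; 4/4 del acc.
'dwdww': N↓-sim [42, 38, 30, 18, 6, 2] end={s17,s28} — reject; 5/5 single-dels accept.
'wddddw': |S_i|=[42, 39, 33, 21, 16, 4, 1] end={s17} ∉↓L; 6/6 single-dels accept.
'wwdwwd': |S_i|=[42, 39, 35, 27, 21, 7, 1] end={s17} rej; 6/6 single-dels accept.
4 minimals (antichain).


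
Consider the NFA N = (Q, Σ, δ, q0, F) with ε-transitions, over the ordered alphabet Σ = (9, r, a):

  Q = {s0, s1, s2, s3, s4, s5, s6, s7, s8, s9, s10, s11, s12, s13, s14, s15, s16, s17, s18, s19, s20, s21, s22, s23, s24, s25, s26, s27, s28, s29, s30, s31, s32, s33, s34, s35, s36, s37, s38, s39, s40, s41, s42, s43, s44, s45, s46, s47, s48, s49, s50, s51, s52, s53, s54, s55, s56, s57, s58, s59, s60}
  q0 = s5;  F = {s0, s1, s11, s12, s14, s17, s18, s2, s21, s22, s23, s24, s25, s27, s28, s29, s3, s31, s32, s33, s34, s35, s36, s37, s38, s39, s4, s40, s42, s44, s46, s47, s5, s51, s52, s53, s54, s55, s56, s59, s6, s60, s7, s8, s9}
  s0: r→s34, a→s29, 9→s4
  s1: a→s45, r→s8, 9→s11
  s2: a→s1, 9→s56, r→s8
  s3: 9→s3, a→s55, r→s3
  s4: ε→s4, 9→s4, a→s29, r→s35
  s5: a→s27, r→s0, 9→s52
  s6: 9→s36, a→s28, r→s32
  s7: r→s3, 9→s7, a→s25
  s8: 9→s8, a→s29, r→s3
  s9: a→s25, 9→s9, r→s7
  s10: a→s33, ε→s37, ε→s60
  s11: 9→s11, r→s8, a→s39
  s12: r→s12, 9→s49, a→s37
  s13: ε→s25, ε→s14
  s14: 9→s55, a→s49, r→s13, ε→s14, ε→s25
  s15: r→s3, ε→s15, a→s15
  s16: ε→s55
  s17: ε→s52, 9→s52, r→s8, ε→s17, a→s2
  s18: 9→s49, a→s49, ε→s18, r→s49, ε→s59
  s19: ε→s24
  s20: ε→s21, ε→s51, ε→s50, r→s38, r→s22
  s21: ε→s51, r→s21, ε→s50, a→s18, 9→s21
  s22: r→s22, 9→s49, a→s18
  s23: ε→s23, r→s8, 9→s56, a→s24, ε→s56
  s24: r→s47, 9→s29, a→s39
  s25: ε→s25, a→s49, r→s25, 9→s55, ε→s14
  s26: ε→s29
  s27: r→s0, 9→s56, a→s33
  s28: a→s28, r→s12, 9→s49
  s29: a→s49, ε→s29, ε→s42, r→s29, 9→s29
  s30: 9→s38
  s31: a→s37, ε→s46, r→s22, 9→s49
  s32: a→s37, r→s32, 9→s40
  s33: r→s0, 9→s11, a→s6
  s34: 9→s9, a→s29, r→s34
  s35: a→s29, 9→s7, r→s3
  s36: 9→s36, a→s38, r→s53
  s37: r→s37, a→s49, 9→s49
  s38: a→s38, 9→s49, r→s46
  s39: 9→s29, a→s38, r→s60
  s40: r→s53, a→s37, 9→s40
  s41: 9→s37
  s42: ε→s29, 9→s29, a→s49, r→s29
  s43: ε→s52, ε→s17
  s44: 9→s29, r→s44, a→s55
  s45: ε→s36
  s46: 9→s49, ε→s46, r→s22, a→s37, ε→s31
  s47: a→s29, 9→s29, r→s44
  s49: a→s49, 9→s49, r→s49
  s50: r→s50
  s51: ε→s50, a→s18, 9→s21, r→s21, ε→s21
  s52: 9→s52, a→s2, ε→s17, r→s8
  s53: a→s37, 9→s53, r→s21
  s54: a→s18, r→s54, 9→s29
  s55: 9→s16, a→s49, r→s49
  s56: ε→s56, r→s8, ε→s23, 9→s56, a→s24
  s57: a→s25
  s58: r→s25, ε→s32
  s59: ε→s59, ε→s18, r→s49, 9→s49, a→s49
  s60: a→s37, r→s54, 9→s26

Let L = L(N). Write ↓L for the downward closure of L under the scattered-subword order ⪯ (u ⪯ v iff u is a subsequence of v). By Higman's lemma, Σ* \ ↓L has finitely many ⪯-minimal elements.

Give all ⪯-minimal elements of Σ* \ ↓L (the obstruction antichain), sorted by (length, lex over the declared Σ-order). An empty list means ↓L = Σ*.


A = [raa, 9rrar, a9a9a, aaaa9, rr9a9r].

|Q|=61, |F|=45, |δ|=189 (41 ε).
min D↑ (39 st, q0=0, F={15}): 0:9→1,r→2,a→3 1:9→1,r→4,a→5 2:9→6,r→7,a→8 3:9→9,r→2,a→10 4:9→4,r→11,a→8 5:9→9,r→4,a→12 6:9→6,r→13,a→8 7:9→14,r→7,a→8 8:9→8,r→8,a→15 9:9→9,r→4,a→16 10:9→17,r→2,a→18 11:9→11,r→11,a→19 12:9→17,r→4,a→20 13:9→21,r→11,a→8 14:9→14,r→21,a→22 15:9→15,r→15,a→15 16:9→8,r→23,a→24 17:9→17,r→4,a→24 18:9→20,r→25,a→26 19:9→19,r→15,a→15 20:9→20,r→27,a→28 21:9→21,r→11,a→22 22:9→19,r→22,a→15 23:9→8,r→29,a→8 24:9→8,r→30,a→28 25:9→31,r→25,a→32 26:9→15,r→33,a→26 27:9→27,r→34,a→32 28:9→15,r→35,a→28 29:9→8,r→29,a→19 30:9→8,r→36,a→32 31:9→31,r→27,a→32 32:9→15,r→32,a→15 33:9→15,r→33,a→32 34:9→34,r→34,a→37 35:9→15,r→38,a→32 36:9→8,r→36,a→37 37:9→15,r→15,a→15 38:9→15,r→38,a→37 [Hopcroft].
'raa': |S_i|=[51, 34, 11, 1] end={s49} rej; 3/3 deletions ∈↓L.
'9rrar': |S_i|=[51, 42, 27, 18, 5, 1] end={s49} rej; 5/5 deletions ∈↓L.
'a9a9a': run [51, 48, 37, 22, 6, 1] end={s49} rej; 5/5 deletions ∈↓L.
'aaaa9': N↓-sim [51, 48, 44, 30, 10, 1] end={s49} rej; 5/5 del acc.
'rr9a9r': |S_i|=[51, 34, 26, 19, 9, 3, 1] end={s49} rej; 6/6 single-dels accept.
5 words, ⪯-incomp.


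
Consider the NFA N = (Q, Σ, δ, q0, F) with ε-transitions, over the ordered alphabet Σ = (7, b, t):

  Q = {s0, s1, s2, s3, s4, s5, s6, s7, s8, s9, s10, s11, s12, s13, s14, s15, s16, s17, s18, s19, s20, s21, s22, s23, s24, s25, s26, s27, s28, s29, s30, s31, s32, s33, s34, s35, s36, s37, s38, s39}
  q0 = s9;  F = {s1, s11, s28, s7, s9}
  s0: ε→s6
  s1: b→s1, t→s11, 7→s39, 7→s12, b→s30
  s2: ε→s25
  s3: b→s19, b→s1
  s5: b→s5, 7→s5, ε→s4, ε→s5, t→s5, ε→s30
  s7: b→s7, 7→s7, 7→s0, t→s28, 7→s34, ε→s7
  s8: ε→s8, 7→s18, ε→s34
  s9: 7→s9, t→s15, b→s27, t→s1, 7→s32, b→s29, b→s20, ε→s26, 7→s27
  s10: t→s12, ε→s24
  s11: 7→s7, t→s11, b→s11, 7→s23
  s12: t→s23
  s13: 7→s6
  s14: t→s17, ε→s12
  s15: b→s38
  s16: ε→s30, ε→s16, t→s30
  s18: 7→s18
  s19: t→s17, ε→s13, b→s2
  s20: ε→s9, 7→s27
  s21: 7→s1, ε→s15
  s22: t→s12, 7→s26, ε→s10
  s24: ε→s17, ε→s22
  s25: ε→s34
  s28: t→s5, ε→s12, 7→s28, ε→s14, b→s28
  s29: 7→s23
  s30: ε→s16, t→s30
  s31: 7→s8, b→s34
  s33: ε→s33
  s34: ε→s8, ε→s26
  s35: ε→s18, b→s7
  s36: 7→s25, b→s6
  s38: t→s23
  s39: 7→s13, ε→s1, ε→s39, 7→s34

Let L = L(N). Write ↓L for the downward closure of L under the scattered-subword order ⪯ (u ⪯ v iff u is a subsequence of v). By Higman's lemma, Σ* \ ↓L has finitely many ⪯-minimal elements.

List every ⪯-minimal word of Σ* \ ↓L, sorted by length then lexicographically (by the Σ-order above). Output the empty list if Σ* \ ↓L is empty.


|Q|=40, |F|=5, |δ|=83 (29 ε).
min D↑ (6 st, q0=0, F={5}): 0:7→0,b→0,t→1 1:7→1,b→1,t→2 2:7→3,b→2,t→2 3:7→3,b→3,t→4 4:7→4,b→4,t→5 5:7→5,b→5,t→5 [Hopcroft].
'tt7tt': run [27, 22, 17, 16, 9, 6] end={s16,s17,s23,s30,s4,s5} ∉↓L; 5/5 del acc.
1 words, ⪯-incomp.

A = [tt7tt].


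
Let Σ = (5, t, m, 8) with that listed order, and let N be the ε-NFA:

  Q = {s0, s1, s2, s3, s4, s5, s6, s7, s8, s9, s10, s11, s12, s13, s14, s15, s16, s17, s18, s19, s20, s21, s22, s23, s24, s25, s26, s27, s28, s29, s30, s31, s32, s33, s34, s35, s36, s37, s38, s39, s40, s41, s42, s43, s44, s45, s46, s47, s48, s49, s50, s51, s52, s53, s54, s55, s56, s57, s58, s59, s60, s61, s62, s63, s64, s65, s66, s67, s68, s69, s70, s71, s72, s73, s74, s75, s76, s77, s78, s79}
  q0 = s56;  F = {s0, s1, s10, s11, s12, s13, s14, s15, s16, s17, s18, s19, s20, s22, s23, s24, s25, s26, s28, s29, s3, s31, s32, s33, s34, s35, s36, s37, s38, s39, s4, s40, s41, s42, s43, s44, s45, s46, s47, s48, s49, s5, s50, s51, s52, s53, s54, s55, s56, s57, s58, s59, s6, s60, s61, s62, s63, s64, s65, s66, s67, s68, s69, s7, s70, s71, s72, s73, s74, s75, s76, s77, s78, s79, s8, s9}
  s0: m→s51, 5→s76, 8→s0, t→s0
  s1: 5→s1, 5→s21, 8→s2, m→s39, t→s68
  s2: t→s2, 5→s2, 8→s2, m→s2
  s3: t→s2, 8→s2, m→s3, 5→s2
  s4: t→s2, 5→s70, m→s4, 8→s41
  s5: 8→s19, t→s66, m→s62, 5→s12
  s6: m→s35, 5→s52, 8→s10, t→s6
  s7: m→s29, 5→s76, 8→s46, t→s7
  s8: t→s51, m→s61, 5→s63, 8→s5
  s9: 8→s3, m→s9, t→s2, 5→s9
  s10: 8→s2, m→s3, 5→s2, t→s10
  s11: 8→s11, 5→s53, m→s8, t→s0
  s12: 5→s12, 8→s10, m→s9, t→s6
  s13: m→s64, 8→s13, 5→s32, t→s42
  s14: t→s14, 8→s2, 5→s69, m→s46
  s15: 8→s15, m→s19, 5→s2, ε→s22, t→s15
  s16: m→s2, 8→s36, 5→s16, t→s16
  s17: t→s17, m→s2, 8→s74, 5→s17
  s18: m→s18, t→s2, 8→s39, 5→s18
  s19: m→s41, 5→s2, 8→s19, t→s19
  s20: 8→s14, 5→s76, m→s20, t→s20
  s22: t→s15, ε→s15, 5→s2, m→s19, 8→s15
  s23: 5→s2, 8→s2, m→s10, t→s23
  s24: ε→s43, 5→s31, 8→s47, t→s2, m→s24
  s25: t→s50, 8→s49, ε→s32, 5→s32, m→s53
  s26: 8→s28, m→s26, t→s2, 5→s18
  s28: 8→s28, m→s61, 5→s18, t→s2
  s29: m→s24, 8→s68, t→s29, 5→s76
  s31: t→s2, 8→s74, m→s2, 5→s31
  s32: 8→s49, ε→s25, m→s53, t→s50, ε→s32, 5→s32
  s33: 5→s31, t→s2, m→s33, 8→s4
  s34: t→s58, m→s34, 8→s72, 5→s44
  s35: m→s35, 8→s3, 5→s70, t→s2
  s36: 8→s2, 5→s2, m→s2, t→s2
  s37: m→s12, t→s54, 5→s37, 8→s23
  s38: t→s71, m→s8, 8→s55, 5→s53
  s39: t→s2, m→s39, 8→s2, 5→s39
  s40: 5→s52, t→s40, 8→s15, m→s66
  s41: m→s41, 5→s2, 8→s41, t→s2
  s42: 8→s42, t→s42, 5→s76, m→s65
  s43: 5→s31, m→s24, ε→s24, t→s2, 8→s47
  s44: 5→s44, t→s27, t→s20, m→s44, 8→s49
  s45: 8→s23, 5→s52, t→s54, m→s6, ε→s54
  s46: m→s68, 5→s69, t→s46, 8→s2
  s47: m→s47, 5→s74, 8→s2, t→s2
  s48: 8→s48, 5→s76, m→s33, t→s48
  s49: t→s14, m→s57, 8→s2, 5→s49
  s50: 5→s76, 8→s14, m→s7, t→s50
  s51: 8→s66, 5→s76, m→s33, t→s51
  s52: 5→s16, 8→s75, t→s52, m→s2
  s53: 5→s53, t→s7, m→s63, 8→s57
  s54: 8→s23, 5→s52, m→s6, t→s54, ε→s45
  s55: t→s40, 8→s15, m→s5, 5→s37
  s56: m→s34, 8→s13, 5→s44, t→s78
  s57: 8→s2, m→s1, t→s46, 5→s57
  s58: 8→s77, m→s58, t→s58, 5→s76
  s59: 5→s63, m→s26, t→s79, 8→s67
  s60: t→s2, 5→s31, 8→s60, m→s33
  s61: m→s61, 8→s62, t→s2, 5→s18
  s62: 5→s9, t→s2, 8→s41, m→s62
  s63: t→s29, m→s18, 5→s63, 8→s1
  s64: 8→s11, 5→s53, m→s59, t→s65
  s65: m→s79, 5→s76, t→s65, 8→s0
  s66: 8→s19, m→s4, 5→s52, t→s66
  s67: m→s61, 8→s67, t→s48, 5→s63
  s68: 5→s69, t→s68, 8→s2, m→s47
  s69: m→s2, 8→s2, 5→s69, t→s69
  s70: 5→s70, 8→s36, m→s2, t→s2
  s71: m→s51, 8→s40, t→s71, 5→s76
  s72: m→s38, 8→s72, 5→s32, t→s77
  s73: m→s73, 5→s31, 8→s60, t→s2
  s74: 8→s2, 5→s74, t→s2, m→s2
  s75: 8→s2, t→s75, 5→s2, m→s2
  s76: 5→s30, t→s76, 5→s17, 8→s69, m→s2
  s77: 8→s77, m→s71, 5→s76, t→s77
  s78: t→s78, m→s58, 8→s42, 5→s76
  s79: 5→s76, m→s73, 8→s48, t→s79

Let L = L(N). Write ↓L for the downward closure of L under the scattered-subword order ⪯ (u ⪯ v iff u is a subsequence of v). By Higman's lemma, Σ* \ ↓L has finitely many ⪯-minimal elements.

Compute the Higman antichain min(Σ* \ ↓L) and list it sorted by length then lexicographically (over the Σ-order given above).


min(Σ*\↓L) = [588, t5m, t558t, 8mmmt, m8m885].

|Q|=80, |F|=76, |δ|=320 (9 ε).
min D↑ (73 st, q0=0, F={15}): 0:5→1,t→2,m→3,8→4 1:5→1,t→5,m→1,8→6 2:5→7,t→2,m→8,8→9 3:5→1,t→8,m→3,8→10 4:5→11,t→9,m→12,8→4 5:5→7,t→5,m→5,8→13 6:5→6,t→13,m→14,8→15 7:5→16,t→7,m→15,8→17 8:5→7,t→8,m→8,8→18 9:5→7,t→9,m→19,8→9 10:5→11,t→18,m→20,8→10 11:5→11,t→21,m→22,8→6 12:5→22,t→19,m→23,8→24 13:5→17,t→13,m→25,8→15 14:5→14,t→25,m→26,8→15 15:5→15,t→15,m→15,8→15 16:5→16,t→16,m→15,8→27 17:5→17,t→17,m→15,8→15 18:5→7,t→18,m→28,8→18 19:5→7,t→19,m→29,8→30 20:5→22,t→28,m→31,8→32 21:5→7,t→21,m→33,8→13 22:5→22,t→33,m→34,8→14 23:5→34,t→29,m→35,8→36 24:5→22,t→30,m→31,8→24 25:5→17,t→25,m→37,8→15 26:5→26,t→37,m→38,8→15 27:5→27,t→15,m→15,8→15 28:5→7,t→28,m→39,8→40 29:5→7,t→29,m→41,8→42 30:5→7,t→30,m→39,8→30 31:5→34,t→39,m→43,8→44 32:5→45,t→40,m→44,8→46 33:5→7,t→33,m→47,8→25 34:5→34,t→47,m→48,8→26 35:5→48,t→15,m→35,8→49 36:5→34,t→42,m→43,8→36 37:5→17,t→37,m→50,8→15 38:5→38,t→15,m→38,8→15 39:5→7,t→39,m→51,8→52 40:5→53,t→40,m→52,8→46 41:5→54,t→15,m→41,8→55 42:5→7,t→42,m→51,8→42 43:5→48,t→15,m→43,8→56 44:5→57,t→52,m→56,8→58 45:5→45,t→59,m→57,8→60 46:5→15,t→46,m→58,8→46 47:5→7,t→47,m→61,8→37 48:5→48,t→15,m→48,8→38 49:5→48,t→15,m→43,8→49 50:5→27,t→15,m→50,8→15 51:5→54,t→15,m→51,8→62 52:5→53,t→52,m→62,8→58 53:5→63,t→53,m→15,8→64 54:5→54,t→15,m→15,8→27 55:5→54,t→15,m→51,8→55 56:5→65,t→15,m→56,8→66 57:5→57,t→67,m→65,8→68 58:5→15,t→58,m→66,8→58 59:5→53,t→59,m→67,8→60 60:5→15,t→60,m→68,8→15 61:5→54,t→15,m→61,8→50 62:5→69,t→15,m→62,8→66 63:5→63,t→63,m→15,8→70 64:5→15,t→64,m→15,8→15 65:5→65,t→15,m→65,8→71 66:5→15,t→15,m→66,8→66 67:5→53,t→67,m→72,8→68 68:5→15,t→68,m→71,8→15 69:5→69,t→15,m→15,8→70 70:5→15,t→15,m→15,8→15 71:5→15,t→15,m→71,8→15 72:5→69,t→15,m→72,8→71 (ε-aug+det+¬).
'588': |S_i|=[80, 44, 17, 1] end={s2} ∉↓L; 3/3 single-dels accept.
't5m': N↓-sim [80, 50, 12, 1] end={s2} ∉↓L; 3/3 single-dels accept.
't558t': run [80, 50, 12, 9, 3, 1] end={s2} rej; 5/5 deletions ∈↓L.
'8mmmt': |S_i|=[80, 73, 64, 46, 22, 1] end={s2} ∉↓L; 5/5 single-dels accept.
'm8m885': N↓-sim [80, 76, 65, 52, 35, 10, 1] end={s2} — reject; 6/6 deletions ∈↓L.
5 words, ⪯-incomp.
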